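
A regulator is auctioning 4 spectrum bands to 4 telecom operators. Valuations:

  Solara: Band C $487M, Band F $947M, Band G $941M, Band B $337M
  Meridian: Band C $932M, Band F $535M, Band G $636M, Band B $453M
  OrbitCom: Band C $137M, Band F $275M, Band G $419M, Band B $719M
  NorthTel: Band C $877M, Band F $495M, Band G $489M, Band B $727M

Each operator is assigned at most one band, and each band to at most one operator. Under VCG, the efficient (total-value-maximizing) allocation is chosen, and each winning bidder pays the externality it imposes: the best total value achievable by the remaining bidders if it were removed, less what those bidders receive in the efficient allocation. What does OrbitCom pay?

Efficient allocation: Solara→Band F ($947M), Meridian→Band G ($636M), OrbitCom→Band B ($719M), NorthTel→Band C ($877M); total welfare W = $3179M.
OrbitCom receives Band B at value $719M, so the others get W − 719 = $2460M.
Without OrbitCom: best allocation of the remaining 3 bidders over all 4 bands is Solara→Band F ($947M), Meridian→Band C ($932M), NorthTel→Band B ($727M), total $2606M.
VCG payment = (others' best without OrbitCom) − (others' welfare with OrbitCom) = 2606 − 2460 = $146M.

OrbitCom pays $146M.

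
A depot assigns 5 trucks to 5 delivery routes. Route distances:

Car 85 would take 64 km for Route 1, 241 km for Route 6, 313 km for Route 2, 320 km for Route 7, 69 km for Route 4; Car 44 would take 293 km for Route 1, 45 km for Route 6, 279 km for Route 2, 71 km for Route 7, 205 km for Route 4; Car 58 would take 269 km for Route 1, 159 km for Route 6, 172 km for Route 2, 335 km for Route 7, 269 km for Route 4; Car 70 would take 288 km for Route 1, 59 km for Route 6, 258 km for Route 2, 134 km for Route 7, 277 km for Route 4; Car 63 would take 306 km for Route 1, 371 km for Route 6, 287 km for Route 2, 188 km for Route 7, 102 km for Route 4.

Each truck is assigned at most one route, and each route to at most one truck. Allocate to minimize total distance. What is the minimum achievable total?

Optimal: Car 85→Route 1 (64 km), Car 44→Route 7 (71 km), Car 58→Route 2 (172 km), Car 70→Route 6 (59 km), Car 63→Route 4 (102 km) — total 64+71+172+59+102 = 468 km.
Row-greedy (each truck in turn takes its cheapest remaining route) gives 517 km, worse by 49.
Next-best assignment: Car 85→Route 1, Car 44→Route 6, Car 58→Route 2, Car 70→Route 7, Car 63→Route 4 = 517 km.
Swapping Car 63↔Car 85 (Car 63→Route 1 306 km, Car 85→Route 4 69 km) adds 209.
No other one-to-one assignment undercuts 468 km.

Min total: 468 km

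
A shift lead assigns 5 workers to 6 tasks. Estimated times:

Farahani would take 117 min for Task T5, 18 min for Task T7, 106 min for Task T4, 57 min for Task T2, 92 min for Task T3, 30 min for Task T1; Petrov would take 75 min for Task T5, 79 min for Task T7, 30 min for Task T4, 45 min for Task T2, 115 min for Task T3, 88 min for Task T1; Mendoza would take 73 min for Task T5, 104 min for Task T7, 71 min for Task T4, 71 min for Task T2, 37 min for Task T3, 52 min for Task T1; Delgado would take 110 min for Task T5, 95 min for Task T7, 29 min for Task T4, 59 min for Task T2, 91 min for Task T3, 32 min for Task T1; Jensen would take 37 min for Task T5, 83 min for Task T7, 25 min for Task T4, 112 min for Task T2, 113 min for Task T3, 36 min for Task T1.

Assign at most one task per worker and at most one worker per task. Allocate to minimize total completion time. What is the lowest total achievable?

Optimal: Farahani→Task T7 (18 min), Petrov→Task T4 (30 min), Mendoza→Task T3 (37 min), Delgado→Task T1 (32 min), Jensen→Task T5 (37 min) — total 18+30+37+32+37 = 154 min.
Min-entry greedy (repeatedly take the single cheapest remaining cell) gives 157 min, worse by 3.
Next-best assignment: Farahani→Task T7, Petrov→Task T2, Mendoza→Task T3, Delgado→Task T1, Jensen→Task T4 = 157 min.
Swapping Delgado↔Jensen (Delgado→Task T5 110 min, Jensen→Task T1 36 min) adds 77.

Minimum total: 154 min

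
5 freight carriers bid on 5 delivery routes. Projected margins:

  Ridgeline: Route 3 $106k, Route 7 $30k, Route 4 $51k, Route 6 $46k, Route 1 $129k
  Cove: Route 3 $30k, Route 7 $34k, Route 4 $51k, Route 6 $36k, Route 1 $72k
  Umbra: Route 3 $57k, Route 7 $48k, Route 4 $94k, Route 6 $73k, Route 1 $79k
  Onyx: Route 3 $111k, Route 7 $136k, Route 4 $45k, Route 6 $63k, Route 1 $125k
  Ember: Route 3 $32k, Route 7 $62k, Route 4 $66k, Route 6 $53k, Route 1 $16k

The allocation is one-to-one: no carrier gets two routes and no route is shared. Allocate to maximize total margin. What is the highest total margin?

Maximum total: $461k

Optimal: Ridgeline→Route 3 ($106k), Cove→Route 1 ($72k), Umbra→Route 4 ($94k), Onyx→Route 7 ($136k), Ember→Route 6 ($53k) — total 106+72+94+136+53 = $461k.
Checked against all permutations: $461k is optimal.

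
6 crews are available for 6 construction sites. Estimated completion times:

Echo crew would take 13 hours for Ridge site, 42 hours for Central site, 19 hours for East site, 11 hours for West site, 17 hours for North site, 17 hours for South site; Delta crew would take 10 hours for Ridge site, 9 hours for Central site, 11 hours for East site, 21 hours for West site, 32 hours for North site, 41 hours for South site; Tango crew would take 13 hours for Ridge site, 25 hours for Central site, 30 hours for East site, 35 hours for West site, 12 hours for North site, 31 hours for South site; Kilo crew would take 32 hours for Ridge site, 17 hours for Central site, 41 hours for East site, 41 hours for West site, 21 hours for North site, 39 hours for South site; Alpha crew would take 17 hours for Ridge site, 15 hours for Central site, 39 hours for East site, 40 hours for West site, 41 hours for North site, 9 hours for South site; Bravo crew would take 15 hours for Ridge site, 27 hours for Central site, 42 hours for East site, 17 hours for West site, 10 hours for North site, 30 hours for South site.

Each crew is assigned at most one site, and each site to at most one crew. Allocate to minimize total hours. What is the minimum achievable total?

Min total: 71 hours

Optimal: Echo crew→West site (11 hours), Delta crew→East site (11 hours), Tango crew→Ridge site (13 hours), Kilo crew→Central site (17 hours), Alpha crew→South site (9 hours), Bravo crew→North site (10 hours) — total 11+11+13+17+9+10 = 71 hours.
Row-greedy (each crew in turn takes its cheapest remaining site) gives 115 hours, worse by 44.
Checked against all permutations: 71 hours is optimal.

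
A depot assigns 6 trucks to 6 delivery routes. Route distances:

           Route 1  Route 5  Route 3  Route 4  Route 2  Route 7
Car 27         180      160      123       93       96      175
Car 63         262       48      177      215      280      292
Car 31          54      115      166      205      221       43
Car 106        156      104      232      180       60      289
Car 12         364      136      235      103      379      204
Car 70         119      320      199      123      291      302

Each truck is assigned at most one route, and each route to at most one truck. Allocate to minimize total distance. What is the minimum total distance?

Minimum total: 496 km

Optimal: Car 27→Route 3 (123 km), Car 63→Route 5 (48 km), Car 31→Route 7 (43 km), Car 106→Route 2 (60 km), Car 12→Route 4 (103 km), Car 70→Route 1 (119 km) — total 123+48+43+60+103+119 = 496 km.
Row-greedy (each truck in turn takes its cheapest remaining route) gives 598 km, worse by 102.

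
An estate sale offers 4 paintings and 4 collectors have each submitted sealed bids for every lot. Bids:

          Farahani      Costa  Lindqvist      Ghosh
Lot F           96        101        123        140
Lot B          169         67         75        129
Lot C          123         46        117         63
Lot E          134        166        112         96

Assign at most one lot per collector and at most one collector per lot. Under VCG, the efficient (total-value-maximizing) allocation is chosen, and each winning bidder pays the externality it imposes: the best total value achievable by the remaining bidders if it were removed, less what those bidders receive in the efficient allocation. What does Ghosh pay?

Efficient allocation: Farahani→Lot B ($169), Costa→Lot E ($166), Lindqvist→Lot C ($117), Ghosh→Lot F ($140); total welfare W = $592.
Ghosh receives Lot F at value $140, so the others get W − 140 = $452.
Without Ghosh: best allocation of the remaining 3 bidders over all 4 lots is Farahani→Lot B ($169), Costa→Lot E ($166), Lindqvist→Lot F ($123), total $458.
VCG payment = (others' best without Ghosh) − (others' welfare with Ghosh) = 458 − 452 = $6.

Ghosh pays $6.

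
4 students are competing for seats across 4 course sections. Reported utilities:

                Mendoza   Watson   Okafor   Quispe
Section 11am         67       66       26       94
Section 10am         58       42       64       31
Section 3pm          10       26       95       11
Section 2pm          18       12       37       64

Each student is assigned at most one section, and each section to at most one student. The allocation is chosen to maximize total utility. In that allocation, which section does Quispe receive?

Quispe receives Section 2pm.

This is a one-to-one assignment (maximum-weight bipartite matching).
Optimal: Mendoza→Section 10am (58 points), Watson→Section 11am (66 points), Okafor→Section 3pm (95 points), Quispe→Section 2pm (64 points) — total 58+66+95+64 = 283 points.
Row-greedy (each student in turn takes its best remaining section) gives 268 points, worse by 15.
Every other assignment is strictly worse.
Quispe's own top section is Section 11am (94 points), but forcing Quispe→Section 11am and reassigning the rest optimally gives only 259 points — worse by 24.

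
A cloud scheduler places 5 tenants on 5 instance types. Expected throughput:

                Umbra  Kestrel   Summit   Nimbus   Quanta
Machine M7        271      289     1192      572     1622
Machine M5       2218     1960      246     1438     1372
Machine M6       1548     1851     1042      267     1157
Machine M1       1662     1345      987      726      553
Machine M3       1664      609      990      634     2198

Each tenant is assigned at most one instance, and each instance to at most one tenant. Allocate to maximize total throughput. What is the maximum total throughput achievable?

Optimal: Umbra→Machine M1 (1662 ops/s), Kestrel→Machine M6 (1851 ops/s), Summit→Machine M7 (1192 ops/s), Nimbus→Machine M5 (1438 ops/s), Quanta→Machine M3 (2198 ops/s) — total 1662+1851+1192+1438+2198 = 8341 ops/s.
Column-greedy (each instance in turn goes to its best remaining tenant) gives 7312 ops/s, worse by 1029.
Swapping Summit↔Kestrel (Summit→Machine M6 1042 ops/s, Kestrel→Machine M7 289 ops/s) loses 1712.
Every other assignment is strictly worse.

Maximum total: 8341 ops/s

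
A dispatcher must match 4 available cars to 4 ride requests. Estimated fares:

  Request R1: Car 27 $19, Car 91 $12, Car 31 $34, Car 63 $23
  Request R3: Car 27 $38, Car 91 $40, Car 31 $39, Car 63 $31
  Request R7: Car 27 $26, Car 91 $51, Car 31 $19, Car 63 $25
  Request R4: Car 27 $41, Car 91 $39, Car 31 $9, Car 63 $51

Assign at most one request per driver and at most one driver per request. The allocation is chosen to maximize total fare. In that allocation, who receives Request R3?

Car 27 receives Request R3.

Optimal: Car 27→Request R3 ($38), Car 91→Request R7 ($51), Car 31→Request R1 ($34), Car 63→Request R4 ($51) — total 38+51+34+51 = $174.
Every other assignment is strictly worse.
Car 27's own top request is Request R4 ($41), but forcing Car 27→Request R4 and reassigning the rest optimally gives only $157 — worse by 17.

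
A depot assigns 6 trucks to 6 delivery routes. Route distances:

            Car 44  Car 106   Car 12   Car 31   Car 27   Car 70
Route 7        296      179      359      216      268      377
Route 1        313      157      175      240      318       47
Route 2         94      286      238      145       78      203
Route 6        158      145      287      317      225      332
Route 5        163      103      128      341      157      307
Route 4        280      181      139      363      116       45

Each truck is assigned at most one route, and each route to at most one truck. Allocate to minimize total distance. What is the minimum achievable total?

Optimal: Car 44→Route 6 (158 km), Car 106→Route 5 (103 km), Car 12→Route 4 (139 km), Car 31→Route 7 (216 km), Car 27→Route 2 (78 km), Car 70→Route 1 (47 km) — total 158+103+139+216+78+47 = 741 km.
Min-entry greedy (repeatedly take the single cheapest remaining cell) gives 775 km, worse by 34.
Swapping Car 106↔Car 44 (Car 106→Route 6 145 km, Car 44→Route 5 163 km) adds 47.
No other one-to-one assignment undercuts 741 km.

Minimum total: 741 km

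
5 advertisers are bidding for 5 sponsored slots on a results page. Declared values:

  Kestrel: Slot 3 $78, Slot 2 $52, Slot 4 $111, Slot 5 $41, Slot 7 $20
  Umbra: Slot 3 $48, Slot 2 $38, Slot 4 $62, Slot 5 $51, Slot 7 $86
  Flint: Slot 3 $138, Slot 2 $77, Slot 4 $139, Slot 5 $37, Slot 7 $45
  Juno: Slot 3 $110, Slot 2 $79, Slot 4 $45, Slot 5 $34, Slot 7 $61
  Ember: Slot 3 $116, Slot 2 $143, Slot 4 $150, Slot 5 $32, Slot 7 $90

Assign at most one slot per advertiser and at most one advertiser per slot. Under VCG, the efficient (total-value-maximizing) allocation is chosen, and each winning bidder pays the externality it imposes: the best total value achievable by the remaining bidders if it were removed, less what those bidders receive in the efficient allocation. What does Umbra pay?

Efficient allocation: Kestrel→Slot 5 ($41), Umbra→Slot 7 ($86), Flint→Slot 4 ($139), Juno→Slot 3 ($110), Ember→Slot 2 ($143); total welfare W = $519.
Umbra receives Slot 7 at value $86, so the others get W − 86 = $433.
Without Umbra: best allocation of the remaining 4 bidders over all 5 slots is Kestrel→Slot 4 ($111), Flint→Slot 3 ($138), Juno→Slot 7 ($61), Ember→Slot 2 ($143), total $453.
VCG payment = (others' best without Umbra) − (others' welfare with Umbra) = 453 − 433 = $20.

Umbra pays $20.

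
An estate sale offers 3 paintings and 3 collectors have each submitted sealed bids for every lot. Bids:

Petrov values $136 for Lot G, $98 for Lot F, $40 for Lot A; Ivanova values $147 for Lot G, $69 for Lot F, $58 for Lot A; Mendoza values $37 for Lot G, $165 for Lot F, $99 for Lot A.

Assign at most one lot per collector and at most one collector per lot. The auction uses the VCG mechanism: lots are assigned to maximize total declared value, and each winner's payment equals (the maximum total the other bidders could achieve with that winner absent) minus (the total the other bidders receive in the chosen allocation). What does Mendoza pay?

Efficient allocation: Petrov→Lot G ($136), Ivanova→Lot A ($58), Mendoza→Lot F ($165); total welfare W = $359.
Mendoza receives Lot F at value $165, so the others get W − 165 = $194.
Without Mendoza: best allocation of the remaining 2 bidders over all 3 lots is Petrov→Lot F ($98), Ivanova→Lot G ($147), total $245.
VCG payment = (others' best without Mendoza) − (others' welfare with Mendoza) = 245 − 194 = $51.

Mendoza pays $51.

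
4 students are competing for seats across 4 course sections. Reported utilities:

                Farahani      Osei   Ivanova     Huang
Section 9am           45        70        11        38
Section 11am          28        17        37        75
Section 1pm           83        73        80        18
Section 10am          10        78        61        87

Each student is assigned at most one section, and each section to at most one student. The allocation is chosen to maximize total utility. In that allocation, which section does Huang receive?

Optimal: Farahani→Section 1pm (83 points), Osei→Section 9am (70 points), Ivanova→Section 10am (61 points), Huang→Section 11am (75 points) — total 83+70+61+75 = 289 points.
Max-entry greedy (repeatedly take the single best remaining cell) gives 277 points, worse by 12.
Every other assignment is strictly worse.
Huang's own top section is Section 10am (87 points), but forcing Huang→Section 10am and reassigning the rest optimally gives only 277 points — worse by 12.

Huang receives Section 11am.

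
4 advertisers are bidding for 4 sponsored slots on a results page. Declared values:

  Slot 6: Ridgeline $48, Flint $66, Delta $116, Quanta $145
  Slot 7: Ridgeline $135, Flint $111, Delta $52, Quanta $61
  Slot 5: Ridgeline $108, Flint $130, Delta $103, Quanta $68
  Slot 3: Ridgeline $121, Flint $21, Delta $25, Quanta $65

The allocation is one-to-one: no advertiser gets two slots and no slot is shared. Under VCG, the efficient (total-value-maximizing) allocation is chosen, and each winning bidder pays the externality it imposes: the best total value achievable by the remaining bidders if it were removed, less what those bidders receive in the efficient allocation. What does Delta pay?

Delta pays $33.

Efficient allocation: Ridgeline→Slot 3 ($121), Flint→Slot 7 ($111), Delta→Slot 5 ($103), Quanta→Slot 6 ($145); total welfare W = $480.
Delta receives Slot 5 at value $103, so the others get W − 103 = $377.
Without Delta: best allocation of the remaining 3 bidders over all 4 slots is Ridgeline→Slot 7 ($135), Flint→Slot 5 ($130), Quanta→Slot 6 ($145), total $410.
VCG payment = (others' best without Delta) − (others' welfare with Delta) = 410 − 377 = $33.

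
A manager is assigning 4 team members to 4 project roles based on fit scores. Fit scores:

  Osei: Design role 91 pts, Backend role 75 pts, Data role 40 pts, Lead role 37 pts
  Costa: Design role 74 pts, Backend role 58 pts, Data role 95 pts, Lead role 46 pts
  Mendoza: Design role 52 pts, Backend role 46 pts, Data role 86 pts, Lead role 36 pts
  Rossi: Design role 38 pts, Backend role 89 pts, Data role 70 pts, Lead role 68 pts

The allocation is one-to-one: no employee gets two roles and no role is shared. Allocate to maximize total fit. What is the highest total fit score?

Maximum total: 312 pts

This is a one-to-one assignment (maximum-weight bipartite matching).
Optimal: Osei→Design role (91 pts), Costa→Lead role (46 pts), Mendoza→Data role (86 pts), Rossi→Backend role (89 pts) — total 91+46+86+89 = 312 pts.
Max-entry greedy (repeatedly take the single best remaining cell) gives 311 pts, worse by 1.
No other one-to-one assignment exceeds 312 pts.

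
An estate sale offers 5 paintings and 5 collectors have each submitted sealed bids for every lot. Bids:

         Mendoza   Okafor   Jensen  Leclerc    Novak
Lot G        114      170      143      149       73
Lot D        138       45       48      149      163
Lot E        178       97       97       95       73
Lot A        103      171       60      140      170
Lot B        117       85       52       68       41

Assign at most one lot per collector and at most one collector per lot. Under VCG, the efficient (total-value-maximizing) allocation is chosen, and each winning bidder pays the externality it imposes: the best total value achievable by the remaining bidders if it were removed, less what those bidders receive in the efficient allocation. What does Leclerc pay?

Leclerc pays $79.

Efficient allocation: Mendoza→Lot E ($178), Okafor→Lot B ($85), Jensen→Lot G ($143), Leclerc→Lot D ($149), Novak→Lot A ($170); total welfare W = $725.
Leclerc receives Lot D at value $149, so the others get W − 149 = $576.
Without Leclerc: best allocation of the remaining 4 bidders over all 5 lots is Mendoza→Lot E ($178), Okafor→Lot A ($171), Jensen→Lot G ($143), Novak→Lot D ($163), total $655.
VCG payment = (others' best without Leclerc) − (others' welfare with Leclerc) = 655 − 576 = $79.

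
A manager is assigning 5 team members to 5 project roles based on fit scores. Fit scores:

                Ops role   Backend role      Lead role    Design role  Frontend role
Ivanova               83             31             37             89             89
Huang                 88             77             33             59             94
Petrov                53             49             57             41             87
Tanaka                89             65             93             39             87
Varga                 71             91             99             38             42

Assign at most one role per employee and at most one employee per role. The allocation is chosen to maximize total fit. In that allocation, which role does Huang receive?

Huang receives Ops role.

This is the linear assignment problem.
Optimal: Ivanova→Design role (89 pts), Huang→Ops role (88 pts), Petrov→Frontend role (87 pts), Tanaka→Lead role (93 pts), Varga→Backend role (91 pts) — total 89+88+87+93+91 = 448 pts.
Swapping Huang↔Tanaka (Huang→Lead role 33 pts, Tanaka→Ops role 89 pts) loses 59.
Huang's own top role is Frontend role (94 pts), but forcing Huang→Frontend role and reassigning the rest optimally gives only 420 pts — worse by 28.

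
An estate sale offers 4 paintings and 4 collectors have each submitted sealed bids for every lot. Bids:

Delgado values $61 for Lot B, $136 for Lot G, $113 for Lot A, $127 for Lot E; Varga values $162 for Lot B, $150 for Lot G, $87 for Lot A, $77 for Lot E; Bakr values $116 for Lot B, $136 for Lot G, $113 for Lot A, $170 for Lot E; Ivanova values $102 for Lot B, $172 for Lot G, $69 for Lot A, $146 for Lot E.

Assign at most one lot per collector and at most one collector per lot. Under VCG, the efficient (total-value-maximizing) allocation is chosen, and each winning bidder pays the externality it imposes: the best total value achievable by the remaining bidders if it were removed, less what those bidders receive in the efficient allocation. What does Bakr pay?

Bakr pays $14.

Efficient allocation: Delgado→Lot A ($113), Varga→Lot B ($162), Bakr→Lot E ($170), Ivanova→Lot G ($172); total welfare W = $617.
Bakr receives Lot E at value $170, so the others get W − 170 = $447.
Without Bakr: best allocation of the remaining 3 bidders over all 4 lots is Delgado→Lot E ($127), Varga→Lot B ($162), Ivanova→Lot G ($172), total $461.
VCG payment = (others' best without Bakr) − (others' welfare with Bakr) = 461 − 447 = $14.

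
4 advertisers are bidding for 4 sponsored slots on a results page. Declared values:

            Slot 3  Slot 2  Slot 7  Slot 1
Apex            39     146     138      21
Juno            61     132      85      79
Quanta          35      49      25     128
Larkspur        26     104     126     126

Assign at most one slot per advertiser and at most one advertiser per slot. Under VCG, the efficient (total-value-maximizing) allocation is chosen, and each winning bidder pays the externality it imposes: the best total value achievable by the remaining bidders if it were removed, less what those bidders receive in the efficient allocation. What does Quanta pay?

Efficient allocation: Apex→Slot 2 ($146), Juno→Slot 3 ($61), Quanta→Slot 1 ($128), Larkspur→Slot 7 ($126); total welfare W = $461.
Quanta receives Slot 1 at value $128, so the others get W − 128 = $333.
Without Quanta: best allocation of the remaining 3 bidders over all 4 slots is Apex→Slot 7 ($138), Juno→Slot 2 ($132), Larkspur→Slot 1 ($126), total $396.
VCG payment = (others' best without Quanta) − (others' welfare with Quanta) = 396 − 333 = $63.

Quanta pays $63.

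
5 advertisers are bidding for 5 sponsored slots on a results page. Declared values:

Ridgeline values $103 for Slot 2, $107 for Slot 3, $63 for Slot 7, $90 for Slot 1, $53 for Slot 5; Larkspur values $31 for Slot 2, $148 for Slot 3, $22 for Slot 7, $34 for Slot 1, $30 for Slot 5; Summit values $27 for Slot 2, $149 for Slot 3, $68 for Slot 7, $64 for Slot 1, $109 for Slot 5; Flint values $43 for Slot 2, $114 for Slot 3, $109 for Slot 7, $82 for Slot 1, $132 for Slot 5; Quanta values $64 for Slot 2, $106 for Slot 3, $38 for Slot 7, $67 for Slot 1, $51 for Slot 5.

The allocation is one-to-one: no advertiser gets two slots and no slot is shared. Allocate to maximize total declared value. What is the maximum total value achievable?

Max total: $536

This is the linear assignment problem.
Optimal: Ridgeline→Slot 2 ($103), Larkspur→Slot 3 ($148), Summit→Slot 5 ($109), Flint→Slot 7 ($109), Quanta→Slot 1 ($67) — total 103+148+109+109+67 = $536.
Row-greedy (each advertiser in turn takes its best remaining slot) gives $423, worse by 113.
Next-best assignment: Ridgeline→Slot 1, Larkspur→Slot 3, Summit→Slot 5, Flint→Slot 7, Quanta→Slot 2 = $520.
Every other assignment is strictly worse.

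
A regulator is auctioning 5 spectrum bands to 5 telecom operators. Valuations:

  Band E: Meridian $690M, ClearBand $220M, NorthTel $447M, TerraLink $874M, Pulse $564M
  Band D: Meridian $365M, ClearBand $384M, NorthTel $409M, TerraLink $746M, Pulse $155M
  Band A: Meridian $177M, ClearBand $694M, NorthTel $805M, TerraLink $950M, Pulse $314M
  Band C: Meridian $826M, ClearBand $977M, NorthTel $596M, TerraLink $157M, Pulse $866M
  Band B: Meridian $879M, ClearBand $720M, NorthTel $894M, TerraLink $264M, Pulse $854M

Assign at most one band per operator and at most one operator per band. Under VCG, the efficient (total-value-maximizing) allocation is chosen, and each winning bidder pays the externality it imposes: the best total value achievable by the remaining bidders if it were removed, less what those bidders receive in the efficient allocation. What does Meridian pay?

Meridian pays $128M.

Efficient allocation: Meridian→Band E ($690M), ClearBand→Band C ($977M), NorthTel→Band A ($805M), TerraLink→Band D ($746M), Pulse→Band B ($854M); total welfare W = $4072M.
Meridian receives Band E at value $690M, so the others get W − 690 = $3382M.
Without Meridian: best allocation of the remaining 4 bidders over all 5 bands is ClearBand→Band C ($977M), NorthTel→Band A ($805M), TerraLink→Band E ($874M), Pulse→Band B ($854M), total $3510M.
VCG payment = (others' best without Meridian) − (others' welfare with Meridian) = 3510 − 3382 = $128M.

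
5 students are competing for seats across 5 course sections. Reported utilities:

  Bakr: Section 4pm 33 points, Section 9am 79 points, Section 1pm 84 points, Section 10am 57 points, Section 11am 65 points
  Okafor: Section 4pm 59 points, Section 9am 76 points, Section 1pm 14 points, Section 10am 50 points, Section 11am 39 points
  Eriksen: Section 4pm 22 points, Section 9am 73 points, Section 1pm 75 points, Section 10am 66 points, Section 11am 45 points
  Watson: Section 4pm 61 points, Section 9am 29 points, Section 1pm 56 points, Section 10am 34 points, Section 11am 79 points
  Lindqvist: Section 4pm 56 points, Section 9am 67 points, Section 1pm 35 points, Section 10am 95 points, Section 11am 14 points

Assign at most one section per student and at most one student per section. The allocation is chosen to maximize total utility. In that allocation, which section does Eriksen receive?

Eriksen receives Section 9am.

Treat this as an assignment problem: match each student to one section.
Optimal: Bakr→Section 1pm (84 points), Okafor→Section 4pm (59 points), Eriksen→Section 9am (73 points), Watson→Section 11am (79 points), Lindqvist→Section 10am (95 points) — total 84+59+73+79+95 = 390 points.
Max-entry greedy (repeatedly take the single best remaining cell) gives 356 points, worse by 34.
Swapping Watson↔Bakr (Watson→Section 1pm 56 points, Bakr→Section 11am 65 points) loses 42.
No other one-to-one assignment exceeds 390 points.
Eriksen's own top section is Section 1pm (75 points), but forcing Eriksen→Section 1pm and reassigning the rest optimally gives only 387 points — worse by 3.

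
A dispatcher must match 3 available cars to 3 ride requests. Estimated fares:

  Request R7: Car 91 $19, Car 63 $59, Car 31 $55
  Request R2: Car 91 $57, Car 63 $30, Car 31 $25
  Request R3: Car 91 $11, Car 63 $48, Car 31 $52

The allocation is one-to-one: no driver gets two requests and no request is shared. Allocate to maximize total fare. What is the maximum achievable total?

Optimal: Car 91→Request R2 ($57), Car 63→Request R7 ($59), Car 31→Request R3 ($52) — total 57+59+52 = $168.
Next-best assignment: Car 91→Request R2, Car 63→Request R3, Car 31→Request R7 = $160.
Swapping Car 91↔Car 31 (Car 91→Request R3 $11, Car 31→Request R2 $25) loses 73.
Every other assignment is strictly worse.

Maximum total: $168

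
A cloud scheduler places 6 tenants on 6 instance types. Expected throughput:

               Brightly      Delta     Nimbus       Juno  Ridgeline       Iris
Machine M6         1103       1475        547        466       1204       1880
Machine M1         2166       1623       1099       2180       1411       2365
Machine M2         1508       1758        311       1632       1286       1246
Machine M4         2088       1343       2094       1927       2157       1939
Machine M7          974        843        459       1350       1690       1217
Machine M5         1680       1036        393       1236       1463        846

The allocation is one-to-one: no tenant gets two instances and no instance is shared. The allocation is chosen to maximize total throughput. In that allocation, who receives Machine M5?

Optimal: Brightly→Machine M5 (1680 ops/s), Delta→Machine M2 (1758 ops/s), Nimbus→Machine M4 (2094 ops/s), Juno→Machine M1 (2180 ops/s), Ridgeline→Machine M7 (1690 ops/s), Iris→Machine M6 (1880 ops/s) — total 1680+1758+2094+2180+1690+1880 = 11282 ops/s.
Row-greedy (each tenant in turn takes its best remaining instance) gives 10711 ops/s, worse by 571.
Next-best assignment: Brightly→Machine M5, Delta→Machine M6, Nimbus→Machine M4, Juno→Machine M2, Ridgeline→Machine M7, Iris→Machine M1 = 10936 ops/s.
Swapping Ridgeline↔Iris (Ridgeline→Machine M6 1204 ops/s, Iris→Machine M7 1217 ops/s) loses 1149.
No other one-to-one assignment exceeds 11282 ops/s.
Brightly's own top instance is Machine M1 (2166 ops/s), but forcing Brightly→Machine M1 and reassigning the rest optimally gives only 10824 ops/s — worse by 458.

Brightly receives Machine M5.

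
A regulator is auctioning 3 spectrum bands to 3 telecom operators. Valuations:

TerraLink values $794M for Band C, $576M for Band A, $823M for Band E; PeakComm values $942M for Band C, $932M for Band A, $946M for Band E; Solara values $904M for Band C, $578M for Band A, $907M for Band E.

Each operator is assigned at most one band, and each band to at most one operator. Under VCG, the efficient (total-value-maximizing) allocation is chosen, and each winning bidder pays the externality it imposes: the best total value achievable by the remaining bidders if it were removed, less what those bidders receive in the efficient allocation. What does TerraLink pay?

TerraLink pays $14M.

Efficient allocation: TerraLink→Band E ($823M), PeakComm→Band A ($932M), Solara→Band C ($904M); total welfare W = $2659M.
TerraLink receives Band E at value $823M, so the others get W − 823 = $1836M.
Without TerraLink: best allocation of the remaining 2 bidders over all 3 bands is PeakComm→Band E ($946M), Solara→Band C ($904M), total $1850M.
VCG payment = (others' best without TerraLink) − (others' welfare with TerraLink) = 1850 − 1836 = $14M.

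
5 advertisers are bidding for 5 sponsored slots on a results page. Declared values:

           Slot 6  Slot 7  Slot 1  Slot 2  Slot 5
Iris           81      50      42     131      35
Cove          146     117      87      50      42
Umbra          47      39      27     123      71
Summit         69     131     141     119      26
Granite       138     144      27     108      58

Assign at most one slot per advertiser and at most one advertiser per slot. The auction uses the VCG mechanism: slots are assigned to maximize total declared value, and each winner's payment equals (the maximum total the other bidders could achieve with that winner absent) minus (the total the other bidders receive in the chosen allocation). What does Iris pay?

Efficient allocation: Iris→Slot 2 ($131), Cove→Slot 6 ($146), Umbra→Slot 5 ($71), Summit→Slot 1 ($141), Granite→Slot 7 ($144); total welfare W = $633.
Iris receives Slot 2 at value $131, so the others get W − 131 = $502.
Without Iris: best allocation of the remaining 4 bidders over all 5 slots is Cove→Slot 6 ($146), Umbra→Slot 2 ($123), Summit→Slot 1 ($141), Granite→Slot 7 ($144), total $554.
VCG payment = (others' best without Iris) − (others' welfare with Iris) = 554 − 502 = $52.

Iris pays $52.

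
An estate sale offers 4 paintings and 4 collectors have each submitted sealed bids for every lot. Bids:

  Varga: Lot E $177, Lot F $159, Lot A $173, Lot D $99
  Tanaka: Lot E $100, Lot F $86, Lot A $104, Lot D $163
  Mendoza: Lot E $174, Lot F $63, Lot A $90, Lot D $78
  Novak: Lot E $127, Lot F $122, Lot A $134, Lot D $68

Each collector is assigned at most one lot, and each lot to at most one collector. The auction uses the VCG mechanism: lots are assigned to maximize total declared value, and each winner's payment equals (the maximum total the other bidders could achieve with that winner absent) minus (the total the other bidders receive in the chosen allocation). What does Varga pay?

Efficient allocation: Varga→Lot A ($173), Tanaka→Lot D ($163), Mendoza→Lot E ($174), Novak→Lot F ($122); total welfare W = $632.
Varga receives Lot A at value $173, so the others get W − 173 = $459.
Without Varga: best allocation of the remaining 3 bidders over all 4 lots is Tanaka→Lot D ($163), Mendoza→Lot E ($174), Novak→Lot A ($134), total $471.
VCG payment = (others' best without Varga) − (others' welfare with Varga) = 471 − 459 = $12.

Varga pays $12.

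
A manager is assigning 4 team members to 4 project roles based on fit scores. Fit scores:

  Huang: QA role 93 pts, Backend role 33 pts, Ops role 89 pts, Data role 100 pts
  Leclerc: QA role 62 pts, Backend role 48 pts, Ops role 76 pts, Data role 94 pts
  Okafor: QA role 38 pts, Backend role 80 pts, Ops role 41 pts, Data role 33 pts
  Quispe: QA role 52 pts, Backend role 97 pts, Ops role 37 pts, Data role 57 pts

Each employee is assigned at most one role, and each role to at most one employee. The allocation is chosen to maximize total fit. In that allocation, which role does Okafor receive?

Treat this as an assignment problem: match each employee to one role.
Optimal: Huang→QA role (93 pts), Leclerc→Data role (94 pts), Okafor→Ops role (41 pts), Quispe→Backend role (97 pts) — total 93+94+41+97 = 325 pts.
Column-greedy (each role in turn goes to its best remaining employee) gives 299 pts, worse by 26.
Swapping Okafor↔Leclerc (Okafor→Data role 33 pts, Leclerc→Ops role 76 pts) loses 26.
Okafor's own top role is Backend role (80 pts), but forcing Okafor→Backend role and reassigning the rest optimally gives only 315 pts — worse by 10.

Okafor receives Ops role.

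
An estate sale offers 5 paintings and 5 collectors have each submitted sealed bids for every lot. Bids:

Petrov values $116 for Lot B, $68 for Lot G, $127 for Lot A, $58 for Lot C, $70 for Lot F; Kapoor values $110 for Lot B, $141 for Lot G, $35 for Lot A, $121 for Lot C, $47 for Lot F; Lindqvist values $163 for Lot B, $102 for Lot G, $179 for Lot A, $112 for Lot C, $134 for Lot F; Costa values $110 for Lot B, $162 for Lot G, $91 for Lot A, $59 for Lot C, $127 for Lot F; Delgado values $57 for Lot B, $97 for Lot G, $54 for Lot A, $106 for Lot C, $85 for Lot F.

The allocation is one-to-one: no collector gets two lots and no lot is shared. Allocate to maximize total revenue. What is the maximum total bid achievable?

Maximum total: $669

Optimal: Petrov→Lot B ($116), Kapoor→Lot G ($141), Lindqvist→Lot A ($179), Costa→Lot F ($127), Delgado→Lot C ($106) — total 116+141+179+127+106 = $669.
Column-greedy (each lot in turn goes to its best remaining collector) gives $658, worse by 11.
Next-best assignment: Petrov→Lot A, Kapoor→Lot G, Lindqvist→Lot B, Costa→Lot F, Delgado→Lot C = $664.
No other one-to-one assignment exceeds $669.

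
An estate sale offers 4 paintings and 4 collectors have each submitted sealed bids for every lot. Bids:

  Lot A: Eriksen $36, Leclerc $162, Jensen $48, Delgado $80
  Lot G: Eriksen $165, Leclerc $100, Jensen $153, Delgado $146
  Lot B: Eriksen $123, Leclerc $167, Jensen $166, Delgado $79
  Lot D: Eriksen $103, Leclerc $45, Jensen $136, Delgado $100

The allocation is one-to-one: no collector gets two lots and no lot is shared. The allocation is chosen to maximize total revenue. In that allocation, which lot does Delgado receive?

This is the linear assignment problem.
Optimal: Eriksen→Lot G ($165), Leclerc→Lot A ($162), Jensen→Lot B ($166), Delgado→Lot D ($100) — total 165+162+166+100 = $593.
Row-greedy (each collector in turn takes its best remaining lot) gives $548, worse by 45.
Delgado's own top lot is Lot G ($146), but forcing Delgado→Lot G and reassigning the rest optimally gives only $577 — worse by 16.

Delgado receives Lot D.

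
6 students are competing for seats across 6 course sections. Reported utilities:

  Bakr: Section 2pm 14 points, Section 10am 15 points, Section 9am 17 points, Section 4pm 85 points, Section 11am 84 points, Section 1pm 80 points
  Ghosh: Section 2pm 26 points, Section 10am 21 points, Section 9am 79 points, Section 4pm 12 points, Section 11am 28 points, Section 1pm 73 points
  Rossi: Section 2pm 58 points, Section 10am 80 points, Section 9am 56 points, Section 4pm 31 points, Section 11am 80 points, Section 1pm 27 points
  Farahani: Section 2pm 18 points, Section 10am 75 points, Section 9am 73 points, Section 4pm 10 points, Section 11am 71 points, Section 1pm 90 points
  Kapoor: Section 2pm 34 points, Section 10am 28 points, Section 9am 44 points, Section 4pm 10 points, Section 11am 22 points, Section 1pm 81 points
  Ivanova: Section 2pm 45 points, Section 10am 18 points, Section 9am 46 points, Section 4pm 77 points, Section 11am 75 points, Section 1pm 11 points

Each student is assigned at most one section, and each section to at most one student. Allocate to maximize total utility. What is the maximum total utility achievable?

Treat this as an assignment problem: match each student to one section.
Optimal: Bakr→Section 11am (84 points), Ghosh→Section 9am (79 points), Rossi→Section 2pm (58 points), Farahani→Section 10am (75 points), Kapoor→Section 1pm (81 points), Ivanova→Section 4pm (77 points) — total 84+79+58+75+81+77 = 454 points.

Max total: 454 points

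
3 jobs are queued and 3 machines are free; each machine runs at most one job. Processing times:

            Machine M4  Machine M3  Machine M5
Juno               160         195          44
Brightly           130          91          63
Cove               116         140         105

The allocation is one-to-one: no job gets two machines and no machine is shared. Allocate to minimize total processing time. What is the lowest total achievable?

Treat this as an assignment problem: match each job to one machine.
Optimal: Juno→Machine M5 (44 min), Brightly→Machine M3 (91 min), Cove→Machine M4 (116 min) — total 44+91+116 = 251 min.
Next-best assignment: Juno→Machine M5, Brightly→Machine M4, Cove→Machine M3 = 314 min.

Min total: 251 min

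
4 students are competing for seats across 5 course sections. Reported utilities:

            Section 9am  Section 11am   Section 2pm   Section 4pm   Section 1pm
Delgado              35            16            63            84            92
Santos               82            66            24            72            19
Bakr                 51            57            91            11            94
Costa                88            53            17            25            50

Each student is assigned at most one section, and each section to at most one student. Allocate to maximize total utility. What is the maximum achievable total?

Optimal: Delgado→Section 1pm (92 points), Santos→Section 4pm (72 points), Bakr→Section 2pm (91 points), Costa→Section 9am (88 points) — total 92+72+91+88 = 343 points.
Column-greedy (each section in turn goes to its best remaining student) gives 329 points, worse by 14.
Every other assignment is strictly worse.

Max total: 343 points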